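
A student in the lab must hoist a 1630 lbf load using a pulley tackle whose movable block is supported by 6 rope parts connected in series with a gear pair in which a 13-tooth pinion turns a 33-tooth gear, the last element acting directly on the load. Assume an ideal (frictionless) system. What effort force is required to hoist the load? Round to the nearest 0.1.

107.0 lbf

Block-and-tackle MA = number of supporting rope parts = 6.
Gear pair MA = 33/13 = 2.5385.
Combined ideal MA = 6 × 2.5385 = 15.231.
Effort = load / MA = 1630 / 15.231 = 107.02 lbf.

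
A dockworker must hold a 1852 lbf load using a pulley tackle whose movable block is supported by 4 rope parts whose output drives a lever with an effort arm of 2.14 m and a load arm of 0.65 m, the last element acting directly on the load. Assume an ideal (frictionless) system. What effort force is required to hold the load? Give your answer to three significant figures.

Block-and-tackle MA = number of supporting rope parts = 4.
Lever MA = effort arm / load arm = 2.14/0.65 = 3.2923.
Combined ideal MA = 4 × 3.2923 = 13.169.
Effort = load / MA = 1852 / 13.169 = 140.63 lbf.

141 lbf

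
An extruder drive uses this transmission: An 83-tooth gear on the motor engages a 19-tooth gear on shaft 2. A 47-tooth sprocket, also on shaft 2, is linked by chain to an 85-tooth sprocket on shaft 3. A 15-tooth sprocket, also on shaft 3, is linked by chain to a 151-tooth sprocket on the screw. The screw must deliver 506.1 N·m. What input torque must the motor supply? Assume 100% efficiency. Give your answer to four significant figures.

Overall ratio R = 0.22892 × 1.8085 × 10.067 = 4.1676.
Input torque = output torque / R = 506.1 / 4.1676 = 121.44 N·m.

121.4 N·m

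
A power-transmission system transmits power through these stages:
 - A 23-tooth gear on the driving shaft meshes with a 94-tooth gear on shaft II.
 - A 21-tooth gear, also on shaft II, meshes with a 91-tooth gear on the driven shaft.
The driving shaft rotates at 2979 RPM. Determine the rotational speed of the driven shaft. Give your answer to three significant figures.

168 RPM

gear mesh 94/23 = 4.087 → 2979/4.087 = 728.9 RPM
gear mesh 91/21 = 4.3333 → 728.9/4.3333 = 168.21 RPM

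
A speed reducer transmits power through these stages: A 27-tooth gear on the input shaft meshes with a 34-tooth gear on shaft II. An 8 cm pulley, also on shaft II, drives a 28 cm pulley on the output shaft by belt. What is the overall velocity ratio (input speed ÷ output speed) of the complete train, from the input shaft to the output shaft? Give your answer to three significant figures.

Each stage contributes driven/driver: gear mesh 34/27 = 1.2593, belt 28/8 = 3.5.
Overall: 1.2593 × 3.5 = 4.4074.

4.41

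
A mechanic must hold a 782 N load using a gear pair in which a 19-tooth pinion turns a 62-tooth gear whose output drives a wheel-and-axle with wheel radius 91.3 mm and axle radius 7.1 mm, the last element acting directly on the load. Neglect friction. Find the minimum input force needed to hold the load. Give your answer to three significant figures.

18.6 N

Gear pair MA = 62/19 = 3.2632.
Wheel-and-axle MA = R/r = 91.3/7.1 = 12.859.
Combined ideal MA = 3.2632 × 12.859 = 41.961.
Effort = load / MA = 782 / 41.961 = 18.636 N.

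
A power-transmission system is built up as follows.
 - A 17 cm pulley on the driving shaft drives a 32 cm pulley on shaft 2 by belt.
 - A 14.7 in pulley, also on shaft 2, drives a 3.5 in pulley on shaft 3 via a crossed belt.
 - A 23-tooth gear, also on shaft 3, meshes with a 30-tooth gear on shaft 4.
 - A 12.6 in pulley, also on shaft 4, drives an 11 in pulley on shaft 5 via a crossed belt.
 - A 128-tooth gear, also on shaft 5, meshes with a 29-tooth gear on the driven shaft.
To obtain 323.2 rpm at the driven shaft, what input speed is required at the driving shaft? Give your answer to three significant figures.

37.4 rpm

Overall ratio R = 1.8824 × 0.2381 × 1.3043 × 0.87302 × 0.22656 = 0.11563.
Required input speed = output speed × R = 323.2 × 0.11563 = 37.37 rpm.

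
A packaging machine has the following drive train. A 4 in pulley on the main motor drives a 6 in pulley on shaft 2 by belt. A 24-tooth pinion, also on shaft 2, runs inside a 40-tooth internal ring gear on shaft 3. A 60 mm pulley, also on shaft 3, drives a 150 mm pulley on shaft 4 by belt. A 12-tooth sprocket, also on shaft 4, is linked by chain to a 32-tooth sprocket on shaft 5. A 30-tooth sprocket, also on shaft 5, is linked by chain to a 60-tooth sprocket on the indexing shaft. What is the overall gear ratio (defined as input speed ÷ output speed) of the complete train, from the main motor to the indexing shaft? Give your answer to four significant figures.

33.33

Each stage contributes driven/driver: belt 6/4 = 1.5, internal gear 40/24 = 1.6667, belt 150/60 = 2.5, chain 32/12 = 2.6667, chain 60/30 = 2.
Overall: 1.5 × 1.6667 × 2.5 × 2.6667 × 2 = 33.333.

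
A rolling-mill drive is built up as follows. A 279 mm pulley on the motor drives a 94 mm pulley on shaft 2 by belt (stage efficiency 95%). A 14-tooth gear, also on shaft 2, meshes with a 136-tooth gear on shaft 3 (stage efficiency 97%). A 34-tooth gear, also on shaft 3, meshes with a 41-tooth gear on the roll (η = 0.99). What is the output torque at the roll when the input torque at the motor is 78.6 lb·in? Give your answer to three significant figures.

belt 94/279 = 0.33692 → τ = 78.6·0.33692·0.95 = 25.158 lb·in
gear mesh 136/14 = 9.7143 → τ = 25.158·9.7143·0.97 = 237.06 lb·in
gear mesh 41/34 = 1.2059 → τ = 237.06·1.2059·0.99 = 283 lb·in

283 lb·in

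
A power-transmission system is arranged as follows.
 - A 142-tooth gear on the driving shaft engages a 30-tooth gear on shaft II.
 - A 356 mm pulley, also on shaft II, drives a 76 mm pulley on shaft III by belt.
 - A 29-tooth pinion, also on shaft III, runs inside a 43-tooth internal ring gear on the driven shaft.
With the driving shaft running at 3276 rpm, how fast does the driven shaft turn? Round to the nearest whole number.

gear mesh 30/142 = 0.21127 → 3276/0.21127 = 15506 rpm
belt 76/356 = 0.21348 → 15506/0.21348 = 72635 rpm
internal gear 43/29 = 1.4828 → 72635/1.4828 = 48987 rpm

48987 rpm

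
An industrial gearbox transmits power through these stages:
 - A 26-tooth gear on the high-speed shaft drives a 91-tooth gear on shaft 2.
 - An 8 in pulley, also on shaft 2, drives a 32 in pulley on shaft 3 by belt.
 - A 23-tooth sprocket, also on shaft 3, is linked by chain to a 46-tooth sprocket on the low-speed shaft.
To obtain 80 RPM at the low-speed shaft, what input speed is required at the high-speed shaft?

Overall ratio R = 3.5 × 4 × 2 = 28.
Required input speed = output speed × R = 80 × 28 = 2240 RPM.

2240 RPM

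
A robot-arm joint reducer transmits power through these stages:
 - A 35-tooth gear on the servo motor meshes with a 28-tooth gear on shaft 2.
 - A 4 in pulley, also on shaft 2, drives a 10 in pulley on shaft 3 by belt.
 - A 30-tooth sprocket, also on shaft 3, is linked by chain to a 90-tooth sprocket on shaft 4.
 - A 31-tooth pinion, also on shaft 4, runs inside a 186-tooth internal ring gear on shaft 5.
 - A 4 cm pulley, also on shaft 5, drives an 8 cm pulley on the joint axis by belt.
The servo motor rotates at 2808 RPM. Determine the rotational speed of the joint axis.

Gear mesh: ratio = 28/35 = 0.8, so shaft 2 turns at 2808 / 0.8 = 3510 RPM.
Belt: ratio = 10/4 = 2.5, so shaft 3 turns at 3510 / 2.5 = 1404 RPM.
Chain: ratio = 90/30 = 3, so shaft 4 turns at 1404 / 3 = 468 RPM.
Internal gear: ratio = 186/31 = 6, so shaft 5 turns at 468 / 6 = 78 RPM.
Belt: ratio = 8/4 = 2, so the joint axis turns at 78 / 2 = 39 RPM.

39 RPM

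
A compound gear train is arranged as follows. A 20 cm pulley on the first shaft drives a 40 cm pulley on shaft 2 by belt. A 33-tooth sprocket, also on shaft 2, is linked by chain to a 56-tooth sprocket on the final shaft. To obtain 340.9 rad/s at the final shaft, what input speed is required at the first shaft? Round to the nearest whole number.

Overall ratio R = 2 × 1.697 = 3.3939.
Required input speed = output speed × R = 340.9 × 3.3939 = 1157 rad/s.

1157 rad/s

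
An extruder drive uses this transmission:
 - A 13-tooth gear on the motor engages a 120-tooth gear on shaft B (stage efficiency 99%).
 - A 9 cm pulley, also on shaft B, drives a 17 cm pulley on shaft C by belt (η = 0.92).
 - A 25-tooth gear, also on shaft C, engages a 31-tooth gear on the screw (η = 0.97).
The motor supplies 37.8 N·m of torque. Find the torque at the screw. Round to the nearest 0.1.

722.0 N·m

After the gear mesh (120/13): 37.8 × 9.2308 × 0.99 = 345.43 N·m
After the belt (17/9): 345.43 × 1.8889 × 0.92 = 600.29 N·m
After the gear mesh (31/25): 600.29 × 1.24 × 0.97 = 722.03 N·m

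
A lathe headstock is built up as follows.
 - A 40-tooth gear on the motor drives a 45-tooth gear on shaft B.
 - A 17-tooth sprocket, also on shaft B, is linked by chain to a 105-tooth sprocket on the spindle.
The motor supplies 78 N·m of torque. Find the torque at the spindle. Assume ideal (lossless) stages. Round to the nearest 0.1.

542.0 N·m

Gear mesh: ratio = 45/40 = 1.125; torque at shaft B = 78 × 1.125 = 87.75 N·m.
Chain: ratio = 105/17 = 6.1765; torque at the spindle = 87.75 × 6.1765 = 541.99 N·m.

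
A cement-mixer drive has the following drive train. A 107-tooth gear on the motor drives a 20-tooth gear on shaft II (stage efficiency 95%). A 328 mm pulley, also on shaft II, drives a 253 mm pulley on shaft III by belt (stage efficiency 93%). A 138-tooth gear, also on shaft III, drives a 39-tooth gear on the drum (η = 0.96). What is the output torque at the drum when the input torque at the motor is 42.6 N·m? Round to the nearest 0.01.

Gear mesh: ratio = 20/107 = 0.18692; torque at shaft II = 42.6 × 0.18692 × 0.95 = 7.5645 N·m.
Belt: ratio = 253/328 = 0.77134; torque at shaft III = 7.5645 × 0.77134 × 0.93 = 5.4264 N·m.
Gear mesh: ratio = 39/138 = 0.28261; torque at the drum = 5.4264 × 0.28261 × 0.96 = 1.4722 N·m.

1.47 N·m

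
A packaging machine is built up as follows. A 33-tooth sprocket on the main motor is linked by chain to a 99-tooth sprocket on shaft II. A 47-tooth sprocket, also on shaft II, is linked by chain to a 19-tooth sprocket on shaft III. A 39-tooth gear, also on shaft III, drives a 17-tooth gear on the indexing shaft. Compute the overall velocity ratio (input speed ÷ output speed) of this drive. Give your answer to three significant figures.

0.529

Each stage contributes driven/driver: chain 99/33 = 3, chain 19/47 = 0.40426, gear mesh 17/39 = 0.4359.
Overall: 3 × 0.40426 × 0.4359 = 0.52864.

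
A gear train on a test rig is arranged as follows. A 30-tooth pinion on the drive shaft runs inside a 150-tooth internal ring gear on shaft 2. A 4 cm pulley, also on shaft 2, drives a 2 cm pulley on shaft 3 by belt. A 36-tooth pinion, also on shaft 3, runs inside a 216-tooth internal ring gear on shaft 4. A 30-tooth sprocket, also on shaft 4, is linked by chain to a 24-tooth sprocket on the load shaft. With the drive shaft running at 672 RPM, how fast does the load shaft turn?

internal gear 150/30 = 5 → 672/5 = 134.4 RPM
belt 2/4 = 0.5 → 134.4/0.5 = 268.8 RPM
internal gear 216/36 = 6 → 268.8/6 = 44.8 RPM
chain 24/30 = 0.8 → 44.8/0.8 = 56 RPM

56 RPM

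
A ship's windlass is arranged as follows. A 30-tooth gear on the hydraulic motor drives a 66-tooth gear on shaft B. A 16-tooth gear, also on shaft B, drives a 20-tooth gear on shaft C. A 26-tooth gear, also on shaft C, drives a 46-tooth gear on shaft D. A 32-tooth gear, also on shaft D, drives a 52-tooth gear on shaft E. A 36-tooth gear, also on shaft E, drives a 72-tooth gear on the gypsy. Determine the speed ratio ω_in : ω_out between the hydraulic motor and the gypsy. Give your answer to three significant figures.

15.8

Each stage contributes driven/driver: gear mesh 66/30 = 2.2, gear mesh 20/16 = 1.25, gear mesh 46/26 = 1.7692, gear mesh 52/32 = 1.625, gear mesh 72/36 = 2.
Overall: 2.2 × 1.25 × 1.7692 × 1.625 × 2 = 15.812.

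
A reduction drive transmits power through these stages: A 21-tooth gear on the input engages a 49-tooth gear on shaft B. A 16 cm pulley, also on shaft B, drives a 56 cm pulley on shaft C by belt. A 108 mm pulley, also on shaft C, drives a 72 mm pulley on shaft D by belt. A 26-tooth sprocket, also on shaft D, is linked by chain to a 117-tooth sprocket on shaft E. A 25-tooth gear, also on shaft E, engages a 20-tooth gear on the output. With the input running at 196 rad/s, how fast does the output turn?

Gear mesh: ratio = 49/21 = 2.3333, so shaft B turns at 196 / 2.3333 = 84 rad/s.
Belt: ratio = 56/16 = 3.5, so shaft C turns at 84 / 3.5 = 24 rad/s.
Belt: ratio = 72/108 = 0.66667, so shaft D turns at 24 / 0.66667 = 36 rad/s.
Chain: ratio = 117/26 = 4.5, so shaft E turns at 36 / 4.5 = 8 rad/s.
Gear mesh: ratio = 20/25 = 0.8, so the output turns at 8 / 0.8 = 10 rad/s.

10 rad/s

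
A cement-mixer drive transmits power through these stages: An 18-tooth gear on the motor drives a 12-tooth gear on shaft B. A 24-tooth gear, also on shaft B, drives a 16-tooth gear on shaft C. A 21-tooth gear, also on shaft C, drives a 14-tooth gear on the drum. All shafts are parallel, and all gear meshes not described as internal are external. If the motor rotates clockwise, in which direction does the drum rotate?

the motor → shaft B: external mesh, 1 reversal → CCW.
shaft B → shaft C: external mesh, 1 reversal → CW.
shaft C → the drum: external mesh, 1 reversal → CCW.
3 reversals in total — an odd number — so the drum turns opposite to the motor.

counterclockwise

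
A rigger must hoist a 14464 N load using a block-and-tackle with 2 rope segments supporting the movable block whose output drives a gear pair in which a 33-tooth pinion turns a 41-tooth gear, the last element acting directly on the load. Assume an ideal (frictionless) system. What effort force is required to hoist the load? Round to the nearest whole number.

5821 N

Block-and-tackle MA = number of supporting rope parts = 2.
Gear pair MA = 41/33 = 1.2424.
Combined ideal MA = 2 × 1.2424 = 2.4848.
Effort = load / MA = 14464 / 2.4848 = 5820.9 N.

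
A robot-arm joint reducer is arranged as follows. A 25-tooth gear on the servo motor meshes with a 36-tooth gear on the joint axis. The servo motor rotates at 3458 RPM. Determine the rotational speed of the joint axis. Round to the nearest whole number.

gear mesh 36/25 = 1.44 → 3458/1.44 = 2401.4 RPM

2401 RPM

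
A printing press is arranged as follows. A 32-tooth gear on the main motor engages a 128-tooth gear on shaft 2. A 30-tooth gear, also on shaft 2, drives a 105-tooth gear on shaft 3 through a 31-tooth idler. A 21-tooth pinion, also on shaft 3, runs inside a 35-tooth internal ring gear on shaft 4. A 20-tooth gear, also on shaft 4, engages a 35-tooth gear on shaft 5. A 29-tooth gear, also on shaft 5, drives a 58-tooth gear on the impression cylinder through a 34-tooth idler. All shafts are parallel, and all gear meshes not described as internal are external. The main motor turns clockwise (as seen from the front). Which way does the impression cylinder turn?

the main motor → shaft 2: external mesh, 1 reversal → CCW.
shaft 2 → shaft 3: driver → idler → driven is 2 external meshes, 2 reversals → CCW.
shaft 3 → shaft 4: internal mesh, same direction → CCW.
shaft 4 → shaft 5: external mesh, 1 reversal → CW.
shaft 5 → the impression cylinder: driver → idler → driven is 2 external meshes, 2 reversals → CW.
6 reversals in total — an even number — so the impression cylinder turns the same way as the main motor.

clockwise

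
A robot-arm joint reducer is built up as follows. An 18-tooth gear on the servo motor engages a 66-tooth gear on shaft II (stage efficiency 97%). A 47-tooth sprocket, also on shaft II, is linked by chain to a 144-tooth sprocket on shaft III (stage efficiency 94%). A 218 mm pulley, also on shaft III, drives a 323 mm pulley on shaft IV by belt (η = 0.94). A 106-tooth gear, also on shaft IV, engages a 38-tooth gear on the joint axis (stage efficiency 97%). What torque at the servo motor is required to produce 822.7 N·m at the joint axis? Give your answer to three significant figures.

166 N·m

Overall ratio R = 3.6667 × 3.0638 × 1.4817 × 0.35849 = 5.9671; overall efficiency η = 0.97 × 0.94 × 0.94 × 0.97 = 0.8314.
Input torque = output torque / (R × η) = 822.7 / (5.9671 × 0.8314) = 165.84 N·m.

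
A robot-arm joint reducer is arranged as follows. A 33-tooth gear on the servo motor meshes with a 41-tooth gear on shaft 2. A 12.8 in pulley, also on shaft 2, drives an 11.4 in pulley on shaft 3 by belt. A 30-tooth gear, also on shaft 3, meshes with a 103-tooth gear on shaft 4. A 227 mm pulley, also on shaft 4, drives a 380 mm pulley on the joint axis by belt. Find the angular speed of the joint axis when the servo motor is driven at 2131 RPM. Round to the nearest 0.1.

gear mesh 41/33 = 1.2424 → 2131/1.2424 = 1715.2 RPM
belt 11.4/12.8 = 0.89062 → 1715.2/0.89062 = 1925.8 RPM
gear mesh 103/30 = 3.4333 → 1925.8/3.4333 = 560.92 RPM
belt 380/227 = 1.674 → 560.92/1.674 = 335.08 RPM

335.1 RPM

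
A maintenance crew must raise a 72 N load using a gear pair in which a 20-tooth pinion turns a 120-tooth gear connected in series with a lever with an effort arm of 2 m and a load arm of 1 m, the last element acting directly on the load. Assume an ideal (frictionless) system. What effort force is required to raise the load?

Gear pair MA = 120/20 = 6.
Lever MA = effort arm / load arm = 2/1 = 2.
Combined ideal MA = 6 × 2 = 12.
Effort = load / MA = 72 / 12 = 6 N.

6 N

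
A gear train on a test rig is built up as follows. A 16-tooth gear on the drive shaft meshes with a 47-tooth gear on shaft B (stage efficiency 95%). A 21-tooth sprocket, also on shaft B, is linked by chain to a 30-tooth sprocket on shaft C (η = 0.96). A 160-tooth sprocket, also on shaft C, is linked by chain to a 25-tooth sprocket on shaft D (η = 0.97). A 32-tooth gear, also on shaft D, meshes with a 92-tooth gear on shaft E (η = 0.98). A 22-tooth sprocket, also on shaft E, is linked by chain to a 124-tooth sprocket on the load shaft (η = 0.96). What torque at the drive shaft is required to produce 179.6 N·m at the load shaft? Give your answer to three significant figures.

20.3 N·m

Overall ratio R = 2.9375 × 1.4286 × 0.15625 × 2.875 × 5.6364 = 10.625; overall efficiency η = 0.95 × 0.96 × 0.97 × 0.98 × 0.96 = 0.8323.
Input torque = output torque / (R × η) = 179.6 / (10.625 × 0.8323) = 20.31 N·m.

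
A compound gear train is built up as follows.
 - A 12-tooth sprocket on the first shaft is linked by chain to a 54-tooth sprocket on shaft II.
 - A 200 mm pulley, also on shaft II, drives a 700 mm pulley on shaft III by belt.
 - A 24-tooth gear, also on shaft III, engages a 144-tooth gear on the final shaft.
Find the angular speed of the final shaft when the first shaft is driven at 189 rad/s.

chain 54/12 = 4.5 → 189/4.5 = 42 rad/s
belt 700/200 = 3.5 → 42/3.5 = 12 rad/s
gear mesh 144/24 = 6 → 12/6 = 2 rad/s

2 rad/s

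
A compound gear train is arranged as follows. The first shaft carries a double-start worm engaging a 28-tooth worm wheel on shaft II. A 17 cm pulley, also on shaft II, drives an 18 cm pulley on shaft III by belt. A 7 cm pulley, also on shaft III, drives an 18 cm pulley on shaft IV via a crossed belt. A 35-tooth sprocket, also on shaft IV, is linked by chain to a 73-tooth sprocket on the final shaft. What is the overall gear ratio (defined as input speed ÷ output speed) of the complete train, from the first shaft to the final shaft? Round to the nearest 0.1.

79.5

Each stage contributes driven/driver: worm 28/2 = 14, belt 18/17 = 1.0588, belt 18/7 = 2.5714, chain 73/35 = 2.0857.
Overall: 14 × 1.0588 × 2.5714 × 2.0857 = 79.503.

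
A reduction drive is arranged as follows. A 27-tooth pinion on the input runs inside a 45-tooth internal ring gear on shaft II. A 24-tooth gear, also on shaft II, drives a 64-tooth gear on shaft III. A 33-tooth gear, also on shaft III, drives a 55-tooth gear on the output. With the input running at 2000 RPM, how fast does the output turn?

270 RPM

the input → shaft II (internal gear, 45/27): 2000 ÷ 1.6667 = 1200 RPM
shaft II → shaft III (gear mesh, 64/24): 1200 ÷ 2.6667 = 450 RPM
shaft III → the output (gear mesh, 55/33): 450 ÷ 1.6667 = 270 RPM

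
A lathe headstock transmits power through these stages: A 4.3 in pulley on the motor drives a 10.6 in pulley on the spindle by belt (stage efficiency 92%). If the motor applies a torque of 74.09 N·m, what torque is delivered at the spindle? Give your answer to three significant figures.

168 N·m

belt 10.6/4.3 = 2.4651 → τ = 74.09·2.4651·0.92 = 168.03 N·m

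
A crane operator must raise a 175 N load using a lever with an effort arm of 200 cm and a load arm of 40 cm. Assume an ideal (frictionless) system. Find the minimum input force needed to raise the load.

35 N

Lever MA = effort arm / load arm = 200/40 = 5.
Effort = load / MA = 175 / 5 = 35 N.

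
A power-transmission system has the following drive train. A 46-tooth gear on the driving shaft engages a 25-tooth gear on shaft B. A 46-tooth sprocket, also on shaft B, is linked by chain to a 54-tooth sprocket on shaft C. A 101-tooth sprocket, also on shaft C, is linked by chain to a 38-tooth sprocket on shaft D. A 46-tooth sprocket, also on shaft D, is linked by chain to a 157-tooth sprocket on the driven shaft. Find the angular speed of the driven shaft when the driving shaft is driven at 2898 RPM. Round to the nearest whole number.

3537 RPM

gear mesh 25/46 = 0.54348 → 2898/0.54348 = 5332.3 RPM
chain 54/46 = 1.1739 → 5332.3/1.1739 = 4542.3 RPM
chain 38/101 = 0.37624 → 4542.3/0.37624 = 12073 RPM
chain 157/46 = 3.413 → 12073/3.413 = 3537.3 RPM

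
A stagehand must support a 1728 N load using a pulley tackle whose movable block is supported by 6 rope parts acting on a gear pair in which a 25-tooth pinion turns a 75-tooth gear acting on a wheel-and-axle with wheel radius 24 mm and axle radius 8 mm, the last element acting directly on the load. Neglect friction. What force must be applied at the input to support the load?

32 N

Block-and-tackle MA = number of supporting rope parts = 6.
Gear pair MA = 75/25 = 3.
Wheel-and-axle MA = R/r = 24/8 = 3.
Combined ideal MA = 6 × 3 × 3 = 54.
Effort = load / MA = 1728 / 54 = 32 N.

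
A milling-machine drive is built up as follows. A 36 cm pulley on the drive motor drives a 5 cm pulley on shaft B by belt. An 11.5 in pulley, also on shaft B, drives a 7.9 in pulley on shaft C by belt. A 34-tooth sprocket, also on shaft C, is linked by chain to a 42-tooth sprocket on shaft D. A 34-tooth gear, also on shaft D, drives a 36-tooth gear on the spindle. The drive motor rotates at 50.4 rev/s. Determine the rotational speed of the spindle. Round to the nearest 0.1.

403.9 rev/s

belt 5/36 = 0.13889 → 50.4/0.13889 = 362.88 rev/s
belt 7.9/11.5 = 0.68696 → 362.88/0.68696 = 528.24 rev/s
chain 42/34 = 1.2353 → 528.24/1.2353 = 427.63 rev/s
gear mesh 36/34 = 1.0588 → 427.63/1.0588 = 403.87 rev/s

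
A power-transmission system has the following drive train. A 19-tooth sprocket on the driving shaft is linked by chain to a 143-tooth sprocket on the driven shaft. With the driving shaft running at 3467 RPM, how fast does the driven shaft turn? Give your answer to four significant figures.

chain 143/19 = 7.5263 → 3467/7.5263 = 460.65 RPM

460.7 RPM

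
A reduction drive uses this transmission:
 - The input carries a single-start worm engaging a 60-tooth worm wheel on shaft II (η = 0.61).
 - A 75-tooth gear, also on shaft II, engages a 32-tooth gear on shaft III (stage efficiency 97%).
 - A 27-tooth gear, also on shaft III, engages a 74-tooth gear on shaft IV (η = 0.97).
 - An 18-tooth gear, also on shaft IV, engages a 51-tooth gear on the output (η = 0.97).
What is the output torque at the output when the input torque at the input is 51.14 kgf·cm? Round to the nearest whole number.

Worm: ratio = 60/1 = 60; torque at shaft II = 51.14 × 60 × 0.61 = 1871.7 kgf·cm.
Gear mesh: ratio = 32/75 = 0.42667; torque at shaft III = 1871.7 × 0.42667 × 0.97 = 774.64 kgf·cm.
Gear mesh: ratio = 74/27 = 2.7407; torque at shaft IV = 774.64 × 2.7407 × 0.97 = 2059.4 kgf·cm.
Gear mesh: ratio = 51/18 = 2.8333; torque at the output = 2059.4 × 2.8333 × 0.97 = 5659.9 kgf·cm.

5660 kgf·cm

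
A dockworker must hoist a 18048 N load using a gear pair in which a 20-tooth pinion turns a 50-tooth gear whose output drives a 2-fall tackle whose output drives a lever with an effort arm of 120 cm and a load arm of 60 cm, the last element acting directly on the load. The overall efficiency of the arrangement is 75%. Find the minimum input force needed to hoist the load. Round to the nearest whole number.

Gear pair MA = 50/20 = 2.5.
Block-and-tackle MA = number of supporting rope parts = 2.
Lever MA = effort arm / load arm = 120/60 = 2.
Combined ideal MA = 2.5 × 2 × 2 = 10.
Actual MA = 10 × 0.75 = 7.5.
Effort = load / actual MA = 18048 / 7.5 = 2406.4 N.

2406 N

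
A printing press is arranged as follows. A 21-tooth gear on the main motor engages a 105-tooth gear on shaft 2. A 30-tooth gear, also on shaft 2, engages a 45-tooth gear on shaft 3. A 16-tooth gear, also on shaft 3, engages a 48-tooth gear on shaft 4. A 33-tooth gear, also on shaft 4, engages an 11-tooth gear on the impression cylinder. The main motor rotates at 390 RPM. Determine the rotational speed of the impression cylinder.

gear mesh 105/21 = 5 → 390/5 = 78 RPM
gear mesh 45/30 = 1.5 → 78/1.5 = 52 RPM
gear mesh 48/16 = 3 → 52/3 = 17.333 RPM
gear mesh 11/33 = 0.33333 → 17.333/0.33333 = 52 RPM

52 RPM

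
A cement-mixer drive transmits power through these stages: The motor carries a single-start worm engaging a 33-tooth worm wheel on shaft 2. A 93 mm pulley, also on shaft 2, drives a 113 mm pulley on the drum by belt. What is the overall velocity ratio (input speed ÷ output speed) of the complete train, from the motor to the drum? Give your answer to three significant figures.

40.1

Each stage contributes driven/driver: worm 33/1 = 33, belt 113/93 = 1.2151.
Overall: 33 × 1.2151 = 40.097.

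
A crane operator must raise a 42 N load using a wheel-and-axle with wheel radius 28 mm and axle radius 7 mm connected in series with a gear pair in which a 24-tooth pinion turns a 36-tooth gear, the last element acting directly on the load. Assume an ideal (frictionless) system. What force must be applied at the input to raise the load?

7 N

Wheel-and-axle MA = R/r = 28/7 = 4.
Gear pair MA = 36/24 = 1.5.
Combined ideal MA = 4 × 1.5 = 6.
Effort = load / MA = 42 / 6 = 7 N.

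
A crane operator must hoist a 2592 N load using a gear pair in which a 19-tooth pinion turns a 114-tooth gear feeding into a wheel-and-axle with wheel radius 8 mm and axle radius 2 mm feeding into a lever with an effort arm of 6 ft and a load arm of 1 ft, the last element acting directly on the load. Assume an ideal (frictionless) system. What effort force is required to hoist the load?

Gear pair MA = 114/19 = 6.
Wheel-and-axle MA = R/r = 8/2 = 4.
Lever MA = effort arm / load arm = 6/1 = 6.
Combined ideal MA = 6 × 4 × 6 = 144.
Effort = load / MA = 2592 / 144 = 18 N.

18 N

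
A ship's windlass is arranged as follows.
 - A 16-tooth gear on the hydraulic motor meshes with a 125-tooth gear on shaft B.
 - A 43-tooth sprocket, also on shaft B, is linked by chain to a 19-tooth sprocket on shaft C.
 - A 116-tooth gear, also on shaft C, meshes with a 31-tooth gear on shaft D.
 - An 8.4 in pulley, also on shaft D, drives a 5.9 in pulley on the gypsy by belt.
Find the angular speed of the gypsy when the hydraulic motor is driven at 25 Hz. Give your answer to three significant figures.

the hydraulic motor → shaft B (gear mesh, 125/16): 25 ÷ 7.8125 = 3.2 Hz
shaft B → shaft C (chain, 19/43): 3.2 ÷ 0.44186 = 7.2421 Hz
shaft C → shaft D (gear mesh, 31/116): 7.2421 ÷ 0.26724 = 27.099 Hz
shaft D → the gypsy (belt, 5.9/8.4): 27.099 ÷ 0.70238 = 38.582 Hz

38.6 Hz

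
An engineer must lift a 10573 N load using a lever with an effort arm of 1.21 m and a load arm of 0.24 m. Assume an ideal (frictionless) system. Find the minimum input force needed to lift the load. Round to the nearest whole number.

2097 N

Lever MA = effort arm / load arm = 1.21/0.24 = 5.0417.
Effort = load / MA = 10573 / 5.0417 = 2097.1 N.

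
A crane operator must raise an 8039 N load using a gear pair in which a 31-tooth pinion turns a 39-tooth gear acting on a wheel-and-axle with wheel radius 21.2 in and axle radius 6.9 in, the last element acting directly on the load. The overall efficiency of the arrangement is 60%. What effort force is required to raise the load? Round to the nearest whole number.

3466 N

Gear pair MA = 39/31 = 1.2581.
Wheel-and-axle MA = R/r = 21.2/6.9 = 3.0725.
Combined ideal MA = 1.2581 × 3.0725 = 3.8654.
Actual MA = 3.8654 × 0.60 = 2.3192.
Effort = load / actual MA = 8039 / 2.3192 = 3466.3 N.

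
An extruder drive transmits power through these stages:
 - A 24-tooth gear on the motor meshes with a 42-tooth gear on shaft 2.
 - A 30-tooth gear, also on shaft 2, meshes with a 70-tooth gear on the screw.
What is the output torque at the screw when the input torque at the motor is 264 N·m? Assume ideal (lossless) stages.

1078 N·m

Gear mesh: ratio = 42/24 = 1.75; torque at shaft 2 = 264 × 1.75 = 462 N·m.
Gear mesh: ratio = 70/30 = 2.3333; torque at the screw = 462 × 2.3333 = 1078 N·m.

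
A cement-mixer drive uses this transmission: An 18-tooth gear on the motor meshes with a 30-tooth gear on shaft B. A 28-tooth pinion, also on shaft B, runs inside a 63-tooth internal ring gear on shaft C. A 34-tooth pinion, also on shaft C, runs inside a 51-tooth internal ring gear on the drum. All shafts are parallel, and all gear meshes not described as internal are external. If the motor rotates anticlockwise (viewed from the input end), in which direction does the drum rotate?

the motor → shaft B: external mesh, 1 reversal → CW.
shaft B → shaft C: internal mesh, same direction → CW.
shaft C → the drum: internal mesh, same direction → CW.
1 reversal in total — an odd number — so the drum turns opposite to the motor.

clockwise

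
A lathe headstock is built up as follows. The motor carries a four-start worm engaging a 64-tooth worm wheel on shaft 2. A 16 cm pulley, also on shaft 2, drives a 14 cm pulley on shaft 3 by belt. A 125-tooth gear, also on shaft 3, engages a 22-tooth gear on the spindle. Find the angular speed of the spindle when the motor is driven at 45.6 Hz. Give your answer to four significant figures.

Worm: ratio = 64/4 = 16, so shaft 2 turns at 45.6 / 16 = 2.85 Hz.
Belt: ratio = 14/16 = 0.875, so shaft 3 turns at 2.85 / 0.875 = 3.2571 Hz.
Gear mesh: ratio = 22/125 = 0.176, so the spindle turns at 3.2571 / 0.176 = 18.506 Hz.

18.51 Hz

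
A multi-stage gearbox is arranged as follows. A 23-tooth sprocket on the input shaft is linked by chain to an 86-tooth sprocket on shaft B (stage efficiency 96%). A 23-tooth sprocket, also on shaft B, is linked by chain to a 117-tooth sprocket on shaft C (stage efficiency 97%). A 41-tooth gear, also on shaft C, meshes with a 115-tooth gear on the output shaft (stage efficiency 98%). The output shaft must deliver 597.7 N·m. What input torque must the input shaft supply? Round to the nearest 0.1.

Overall ratio R = 3.7391 × 5.087 × 2.8049 = 53.351; overall efficiency η = 0.96 × 0.97 × 0.98 = 0.9126.
Input torque = output torque / (R × η) = 597.7 / (53.351 × 0.9126) = 12.276 N·m.

12.3 N·m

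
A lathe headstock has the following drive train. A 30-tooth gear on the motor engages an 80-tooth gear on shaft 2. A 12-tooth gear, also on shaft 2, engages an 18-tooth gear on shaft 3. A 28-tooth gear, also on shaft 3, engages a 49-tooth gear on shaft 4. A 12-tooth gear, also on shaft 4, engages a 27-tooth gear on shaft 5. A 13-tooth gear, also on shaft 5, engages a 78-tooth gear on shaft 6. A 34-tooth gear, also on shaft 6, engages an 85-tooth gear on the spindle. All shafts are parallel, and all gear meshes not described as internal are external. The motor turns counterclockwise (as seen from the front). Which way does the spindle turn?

counterclockwise

the motor → shaft 2: external mesh, 1 reversal → CW.
shaft 2 → shaft 3: external mesh, 1 reversal → CCW.
shaft 3 → shaft 4: external mesh, 1 reversal → CW.
shaft 4 → shaft 5: external mesh, 1 reversal → CCW.
shaft 5 → shaft 6: external mesh, 1 reversal → CW.
shaft 6 → the spindle: external mesh, 1 reversal → CCW.
6 reversals in total — an even number — so the spindle turns the same way as the motor.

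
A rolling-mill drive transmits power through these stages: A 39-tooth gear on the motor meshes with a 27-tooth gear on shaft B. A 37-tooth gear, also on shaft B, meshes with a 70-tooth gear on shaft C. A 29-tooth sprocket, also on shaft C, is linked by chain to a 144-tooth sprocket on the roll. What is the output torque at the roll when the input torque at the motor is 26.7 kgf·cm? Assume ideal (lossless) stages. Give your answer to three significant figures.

After the gear mesh (27/39): 26.7 × 0.69231 = 18.485 kgf·cm
After the gear mesh (70/37): 18.485 × 1.8919 = 34.971 kgf·cm
After the chain (144/29): 34.971 × 4.9655 = 173.65 kgf·cm

174 kgf·cm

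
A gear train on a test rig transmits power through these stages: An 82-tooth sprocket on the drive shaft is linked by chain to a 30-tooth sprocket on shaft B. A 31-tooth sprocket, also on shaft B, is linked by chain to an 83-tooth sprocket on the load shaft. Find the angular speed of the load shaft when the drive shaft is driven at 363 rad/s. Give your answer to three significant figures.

Chain: ratio = 30/82 = 0.36585, so shaft B turns at 363 / 0.36585 = 992.2 rad/s.
Chain: ratio = 83/31 = 2.6774, so the load shaft turns at 992.2 / 2.6774 = 370.58 rad/s.

371 rad/s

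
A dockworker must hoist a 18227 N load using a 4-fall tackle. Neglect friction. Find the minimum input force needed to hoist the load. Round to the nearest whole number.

4557 N

Block-and-tackle MA = number of supporting rope parts = 4.
Effort = load / MA = 18227 / 4 = 4556.8 N.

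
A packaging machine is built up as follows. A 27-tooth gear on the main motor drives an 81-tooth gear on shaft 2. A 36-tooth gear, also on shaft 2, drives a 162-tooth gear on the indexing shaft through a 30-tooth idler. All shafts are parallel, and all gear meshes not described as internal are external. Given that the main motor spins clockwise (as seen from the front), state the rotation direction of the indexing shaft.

counterclockwise

the main motor → shaft 2: external mesh, 1 reversal → CCW.
shaft 2 → the indexing shaft: driver → idler → driven is 2 external meshes, 2 reversals → CCW.
3 reversals in total — an odd number — so the indexing shaft turns opposite to the main motor.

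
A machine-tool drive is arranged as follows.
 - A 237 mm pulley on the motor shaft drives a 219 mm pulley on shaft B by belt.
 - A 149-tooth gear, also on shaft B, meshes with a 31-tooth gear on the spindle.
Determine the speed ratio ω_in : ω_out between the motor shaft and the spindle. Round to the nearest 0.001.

Each stage contributes driven/driver: belt 219/237 = 0.92405, gear mesh 31/149 = 0.20805.
Overall: 0.92405 × 0.20805 = 0.19225.

0.192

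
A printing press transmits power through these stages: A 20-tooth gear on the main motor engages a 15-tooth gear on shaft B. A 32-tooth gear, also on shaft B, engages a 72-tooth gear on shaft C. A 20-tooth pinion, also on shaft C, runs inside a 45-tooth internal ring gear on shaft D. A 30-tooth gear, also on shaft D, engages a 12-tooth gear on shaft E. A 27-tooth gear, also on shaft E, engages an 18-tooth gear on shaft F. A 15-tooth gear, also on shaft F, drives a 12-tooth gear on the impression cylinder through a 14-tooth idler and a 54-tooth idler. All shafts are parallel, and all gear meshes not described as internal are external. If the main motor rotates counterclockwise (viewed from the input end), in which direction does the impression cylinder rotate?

the main motor → shaft B: external mesh, 1 reversal → CW.
shaft B → shaft C: external mesh, 1 reversal → CCW.
shaft C → shaft D: internal mesh, same direction → CCW.
shaft D → shaft E: external mesh, 1 reversal → CW.
shaft E → shaft F: external mesh, 1 reversal → CCW.
shaft F → the impression cylinder: driver → idler → idler → driven is 3 external meshes, 3 reversals → CW.
7 reversals in total — an odd number — so the impression cylinder turns opposite to the main motor.

clockwise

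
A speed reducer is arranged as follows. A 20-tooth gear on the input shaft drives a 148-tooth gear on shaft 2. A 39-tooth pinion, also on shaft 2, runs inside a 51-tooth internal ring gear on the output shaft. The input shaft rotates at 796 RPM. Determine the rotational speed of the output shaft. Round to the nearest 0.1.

gear mesh 148/20 = 7.4 → 796/7.4 = 107.57 RPM
internal gear 51/39 = 1.3077 → 107.57/1.3077 = 82.258 RPM

82.3 RPM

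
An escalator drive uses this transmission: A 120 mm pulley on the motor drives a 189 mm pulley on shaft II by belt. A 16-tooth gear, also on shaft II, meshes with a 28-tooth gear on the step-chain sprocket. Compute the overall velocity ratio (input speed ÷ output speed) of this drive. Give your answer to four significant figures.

2.756

Each stage contributes driven/driver: belt 189/120 = 1.575, gear mesh 28/16 = 1.75.
Overall: 1.575 × 1.75 = 2.7563.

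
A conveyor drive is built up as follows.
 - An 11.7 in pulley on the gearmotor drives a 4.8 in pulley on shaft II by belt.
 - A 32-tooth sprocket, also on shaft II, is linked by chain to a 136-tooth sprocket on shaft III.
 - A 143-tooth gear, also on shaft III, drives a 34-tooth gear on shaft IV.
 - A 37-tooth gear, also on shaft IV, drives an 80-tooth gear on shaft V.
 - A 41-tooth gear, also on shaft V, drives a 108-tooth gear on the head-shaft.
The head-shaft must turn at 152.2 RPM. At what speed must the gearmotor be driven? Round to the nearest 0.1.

Overall ratio R = 0.41026 × 4.25 × 0.23776 × 2.1622 × 2.6341 = 2.3611.
Required input speed = output speed × R = 152.2 × 2.3611 = 359.36 RPM.

359.4 RPM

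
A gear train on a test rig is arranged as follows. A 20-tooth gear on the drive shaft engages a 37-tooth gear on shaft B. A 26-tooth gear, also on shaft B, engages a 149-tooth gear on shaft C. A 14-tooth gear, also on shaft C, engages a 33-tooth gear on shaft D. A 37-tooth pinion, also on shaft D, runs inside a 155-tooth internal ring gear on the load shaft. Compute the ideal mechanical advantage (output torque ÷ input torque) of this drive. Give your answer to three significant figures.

105

Each stage contributes driven/driver: gear mesh 37/20 = 1.85, gear mesh 149/26 = 5.7308, gear mesh 33/14 = 2.3571, internal gear 155/37 = 4.1892.
Overall: 1.85 × 5.7308 × 2.3571 × 4.1892 = 104.69.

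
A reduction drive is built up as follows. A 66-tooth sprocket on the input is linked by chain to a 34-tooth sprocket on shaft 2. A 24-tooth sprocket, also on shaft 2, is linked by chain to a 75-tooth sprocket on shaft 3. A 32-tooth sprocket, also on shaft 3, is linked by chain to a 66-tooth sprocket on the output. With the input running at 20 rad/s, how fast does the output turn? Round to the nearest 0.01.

chain 34/66 = 0.51515 → 20/0.51515 = 38.824 rad/s
chain 75/24 = 3.125 → 38.824/3.125 = 12.424 rad/s
chain 66/32 = 2.0625 → 12.424/2.0625 = 6.0235 rad/s

6.02 rad/s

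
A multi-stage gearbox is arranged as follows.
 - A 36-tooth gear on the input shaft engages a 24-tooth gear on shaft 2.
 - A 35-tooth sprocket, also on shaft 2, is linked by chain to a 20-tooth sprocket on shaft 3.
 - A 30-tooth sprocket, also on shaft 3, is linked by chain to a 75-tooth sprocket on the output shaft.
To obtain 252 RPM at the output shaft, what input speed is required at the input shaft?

Overall ratio R = 0.66667 × 0.57143 × 2.5 = 0.95238.
Required input speed = output speed × R = 252 × 0.95238 = 240 RPM.

240 RPM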